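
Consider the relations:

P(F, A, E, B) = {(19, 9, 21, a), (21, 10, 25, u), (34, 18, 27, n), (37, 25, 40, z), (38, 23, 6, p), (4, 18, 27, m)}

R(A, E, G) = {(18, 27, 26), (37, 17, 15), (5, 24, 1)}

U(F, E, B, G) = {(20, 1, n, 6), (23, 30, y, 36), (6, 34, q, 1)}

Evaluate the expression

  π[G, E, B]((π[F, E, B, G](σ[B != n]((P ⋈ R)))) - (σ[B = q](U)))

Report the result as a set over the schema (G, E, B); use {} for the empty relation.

Joining P and R on A, E yields {(34, 18, 27, n, 26), (4, 18, 27, m, 26)}.
Apply σ_{B != n}; surviving tuples: {(4, 18, 27, m, 26)}
π[F, E, B, G]: project onto (F, E, B, G) → {(4, 27, m, 26)}
Apply σ_{B = q}; surviving tuples: {(6, 34, q, 1)}
Difference: {(4, 27, m, 26)} with {(6, 34, q, 1)} → {(4, 27, m, 26)}
π[G, E, B]: project onto (G, E, B) → {(26, 27, m)}

{(26, 27, m)}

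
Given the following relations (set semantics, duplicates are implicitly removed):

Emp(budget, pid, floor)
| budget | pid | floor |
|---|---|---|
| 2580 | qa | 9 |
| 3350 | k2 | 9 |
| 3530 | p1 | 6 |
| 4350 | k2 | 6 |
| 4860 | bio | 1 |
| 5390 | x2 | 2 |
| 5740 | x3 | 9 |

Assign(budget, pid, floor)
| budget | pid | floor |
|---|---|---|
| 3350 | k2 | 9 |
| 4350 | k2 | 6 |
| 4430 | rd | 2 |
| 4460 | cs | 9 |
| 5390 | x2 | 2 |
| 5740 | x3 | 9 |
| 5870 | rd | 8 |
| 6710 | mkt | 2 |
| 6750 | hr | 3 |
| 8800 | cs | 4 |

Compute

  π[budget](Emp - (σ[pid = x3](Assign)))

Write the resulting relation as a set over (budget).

Apply σ_{pid = x3}; surviving tuples: {(5740, x3, 9)}
Difference: {(2580, qa, 9), (3350, k2, 9), (3530, p1, 6), (4350, k2, 6), (4860, bio, 1), (5390, x2, 2), (5740, x3, 9)} with {(5740, x3, 9)} → {(2580, qa, 9), (3350, k2, 9), (3530, p1, 6), (4350, k2, 6), (4860, bio, 1), (5390, x2, 2)}
Keep only column(s) budget: {2580, 3350, 3530, 4350, 4860, 5390}

{2580, 3350, 3530, 4350, 4860, 5390}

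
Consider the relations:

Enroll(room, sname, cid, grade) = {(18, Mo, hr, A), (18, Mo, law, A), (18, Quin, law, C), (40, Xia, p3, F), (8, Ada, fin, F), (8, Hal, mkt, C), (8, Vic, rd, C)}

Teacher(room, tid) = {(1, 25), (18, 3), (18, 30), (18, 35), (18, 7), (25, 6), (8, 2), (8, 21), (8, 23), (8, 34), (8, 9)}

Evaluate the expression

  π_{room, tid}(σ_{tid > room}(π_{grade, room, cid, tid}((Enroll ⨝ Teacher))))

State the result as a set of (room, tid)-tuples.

{(18, 30), (18, 35), (8, 21), (8, 23), (8, 34), (8, 9)}

Natural join on room: {(18, Mo, hr, A, 3), (18, Mo, hr, A, 30), (18, Mo, hr, A, 35), (18, Mo, hr, A, 7), (18, Mo, law, A, 3), (18, Mo, law, A, 30), (18, Mo, law, A, 35), (18, Mo, law, A, 7), (18, Quin, law, C, 3), (18, Quin, law, C, 30), (18, Quin, law, C, 35), (18, Quin, law, C, 7), (8, Ada, fin, F, 2), (8, Ada, fin, F, 21), (8, Ada, fin, F, 23), (8, Ada, fin, F, 34), (8, Ada, fin, F, 9), (8, Hal, mkt, C, 2), (8, Hal, mkt, C, 21), (8, Hal, mkt, C, 23), (8, Hal, mkt, C, 34), (8, Hal, mkt, C, 9), (8, Vic, rd, C, 2), (8, Vic, rd, C, 21), (8, Vic, rd, C, 23), (8, Vic, rd, C, 34), (8, Vic, rd, C, 9)}
π[grade, room, cid, tid]: project onto (grade, room, cid, tid) → {(A, 18, hr, 3), (A, 18, hr, 30), (A, 18, hr, 35), (A, 18, hr, 7), (A, 18, law, 3), (A, 18, law, 30), (A, 18, law, 35), (A, 18, law, 7), (C, 18, law, 3), (C, 18, law, 30), (C, 18, law, 35), (C, 18, law, 7), (C, 8, mkt, 2), (C, 8, mkt, 21), (C, 8, mkt, 23), (C, 8, mkt, 34), (C, 8, mkt, 9), (C, 8, rd, 2), (C, 8, rd, 21), (C, 8, rd, 23), (C, 8, rd, 34), (C, 8, rd, 9), (F, 8, fin, 2), (F, 8, fin, 21), (F, 8, fin, 23), (F, 8, fin, 34), (F, 8, fin, 9)}
σ[tid > room]: keep tuples satisfying tid > room → {(A, 18, hr, 30), (A, 18, hr, 35), (A, 18, law, 30), (A, 18, law, 35), (C, 18, law, 30), (C, 18, law, 35), (C, 8, mkt, 21), (C, 8, mkt, 23), (C, 8, mkt, 34), (C, 8, mkt, 9), (C, 8, rd, 21), (C, 8, rd, 23), (C, 8, rd, 34), (C, 8, rd, 9), (F, 8, fin, 21), (F, 8, fin, 23), (F, 8, fin, 34), (F, 8, fin, 9)}
π[room, tid]: project onto (room, tid) (12 duplicate(s) eliminated) → {(18, 30), (18, 35), (8, 21), (8, 23), (8, 34), (8, 9)}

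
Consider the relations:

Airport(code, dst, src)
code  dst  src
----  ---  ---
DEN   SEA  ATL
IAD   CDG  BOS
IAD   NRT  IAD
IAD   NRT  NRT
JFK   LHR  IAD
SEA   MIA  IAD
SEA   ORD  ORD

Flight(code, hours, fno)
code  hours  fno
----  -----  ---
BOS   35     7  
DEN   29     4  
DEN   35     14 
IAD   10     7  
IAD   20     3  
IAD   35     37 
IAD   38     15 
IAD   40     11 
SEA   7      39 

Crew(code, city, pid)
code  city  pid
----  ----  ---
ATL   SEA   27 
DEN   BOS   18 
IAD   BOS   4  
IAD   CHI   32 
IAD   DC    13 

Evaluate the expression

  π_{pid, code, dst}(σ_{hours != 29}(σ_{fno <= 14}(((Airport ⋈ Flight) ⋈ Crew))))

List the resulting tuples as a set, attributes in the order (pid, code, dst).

Natural join on code: {(DEN, SEA, ATL, 29, 4), (DEN, SEA, ATL, 35, 14), (IAD, CDG, BOS, 10, 7), (IAD, CDG, BOS, 20, 3), (IAD, CDG, BOS, 35, 37), (IAD, CDG, BOS, 38, 15), (IAD, CDG, BOS, 40, 11), (IAD, NRT, IAD, 10, 7), (IAD, NRT, IAD, 20, 3), (IAD, NRT, IAD, 35, 37), (IAD, NRT, IAD, 38, 15), (IAD, NRT, IAD, 40, 11), (IAD, NRT, NRT, 10, 7), (IAD, NRT, NRT, 20, 3), (IAD, NRT, NRT, 35, 37), (IAD, NRT, NRT, 38, 15), (IAD, NRT, NRT, 40, 11), (SEA, MIA, IAD, 7, 39), (SEA, ORD, ORD, 7, 39)}
Natural join on code: {(DEN, SEA, ATL, 29, 4, BOS, 18), (DEN, SEA, ATL, 35, 14, BOS, 18), (IAD, CDG, BOS, 10, 7, BOS, 4), (IAD, CDG, BOS, 10, 7, CHI, 32), (IAD, CDG, BOS, 10, 7, DC, 13), (IAD, CDG, BOS, 20, 3, BOS, 4), (IAD, CDG, BOS, 20, 3, CHI, 32), (IAD, CDG, BOS, 20, 3, DC, 13), (IAD, CDG, BOS, 35, 37, BOS, 4), (IAD, CDG, BOS, 35, 37, CHI, 32), (IAD, CDG, BOS, 35, 37, DC, 13), (IAD, CDG, BOS, 38, 15, BOS, 4), (IAD, CDG, BOS, 38, 15, CHI, 32), (IAD, CDG, BOS, 38, 15, DC, 13), (IAD, CDG, BOS, 40, 11, BOS, 4), (IAD, CDG, BOS, 40, 11, CHI, 32), (IAD, CDG, BOS, 40, 11, DC, 13), (IAD, NRT, IAD, 10, 7, BOS, 4), (IAD, NRT, IAD, 10, 7, CHI, 32), (IAD, NRT, IAD, 10, 7, DC, 13), (IAD, NRT, IAD, 20, 3, BOS, 4), (IAD, NRT, IAD, 20, 3, CHI, 32), (IAD, NRT, IAD, 20, 3, DC, 13), (IAD, NRT, IAD, 35, 37, BOS, 4), (IAD, NRT, IAD, 35, 37, CHI, 32), (IAD, NRT, IAD, 35, 37, DC, 13), (IAD, NRT, IAD, 38, 15, BOS, 4), (IAD, NRT, IAD, 38, 15, CHI, 32), (IAD, NRT, IAD, 38, 15, DC, 13), (IAD, NRT, IAD, 40, 11, BOS, 4), (IAD, NRT, IAD, 40, 11, CHI, 32), (IAD, NRT, IAD, 40, 11, DC, 13), (IAD, NRT, NRT, 10, 7, BOS, 4), (IAD, NRT, NRT, 10, 7, CHI, 32), (IAD, NRT, NRT, 10, 7, DC, 13), (IAD, NRT, NRT, 20, 3, BOS, 4), (IAD, NRT, NRT, 20, 3, CHI, 32), (IAD, NRT, NRT, 20, 3, DC, 13), (IAD, NRT, NRT, 35, 37, BOS, 4), (IAD, NRT, NRT, 35, 37, CHI, 32), (IAD, NRT, NRT, 35, 37, DC, 13), (IAD, NRT, NRT, 38, 15, BOS, 4), (IAD, NRT, NRT, 38, 15, CHI, 32), (IAD, NRT, NRT, 38, 15, DC, 13), (IAD, NRT, NRT, 40, 11, BOS, 4), (IAD, NRT, NRT, 40, 11, CHI, 32), (IAD, NRT, NRT, 40, 11, DC, 13)}
Filtering on fno <= 14 leaves {(DEN, SEA, ATL, 29, 4, BOS, 18), (DEN, SEA, ATL, 35, 14, BOS, 18), (IAD, CDG, BOS, 10, 7, BOS, 4), (IAD, CDG, BOS, 10, 7, CHI, 32), (IAD, CDG, BOS, 10, 7, DC, 13), (IAD, CDG, BOS, 20, 3, BOS, 4), (IAD, CDG, BOS, 20, 3, CHI, 32), (IAD, CDG, BOS, 20, 3, DC, 13), (IAD, CDG, BOS, 40, 11, BOS, 4), (IAD, CDG, BOS, 40, 11, CHI, 32), (IAD, CDG, BOS, 40, 11, DC, 13), (IAD, NRT, IAD, 10, 7, BOS, 4), (IAD, NRT, IAD, 10, 7, CHI, 32), (IAD, NRT, IAD, 10, 7, DC, 13), (IAD, NRT, IAD, 20, 3, BOS, 4), (IAD, NRT, IAD, 20, 3, CHI, 32), (IAD, NRT, IAD, 20, 3, DC, 13), (IAD, NRT, IAD, 40, 11, BOS, 4), (IAD, NRT, IAD, 40, 11, CHI, 32), (IAD, NRT, IAD, 40, 11, DC, 13), (IAD, NRT, NRT, 10, 7, BOS, 4), (IAD, NRT, NRT, 10, 7, CHI, 32), (IAD, NRT, NRT, 10, 7, DC, 13), (IAD, NRT, NRT, 20, 3, BOS, 4), (IAD, NRT, NRT, 20, 3, CHI, 32), (IAD, NRT, NRT, 20, 3, DC, 13), (IAD, NRT, NRT, 40, 11, BOS, 4), (IAD, NRT, NRT, 40, 11, CHI, 32), (IAD, NRT, NRT, 40, 11, DC, 13)}.
Filtering on hours != 29 leaves {(DEN, SEA, ATL, 35, 14, BOS, 18), (IAD, CDG, BOS, 10, 7, BOS, 4), (IAD, CDG, BOS, 10, 7, CHI, 32), (IAD, CDG, BOS, 10, 7, DC, 13), (IAD, CDG, BOS, 20, 3, BOS, 4), (IAD, CDG, BOS, 20, 3, CHI, 32), (IAD, CDG, BOS, 20, 3, DC, 13), (IAD, CDG, BOS, 40, 11, BOS, 4), (IAD, CDG, BOS, 40, 11, CHI, 32), (IAD, CDG, BOS, 40, 11, DC, 13), (IAD, NRT, IAD, 10, 7, BOS, 4), (IAD, NRT, IAD, 10, 7, CHI, 32), (IAD, NRT, IAD, 10, 7, DC, 13), (IAD, NRT, IAD, 20, 3, BOS, 4), (IAD, NRT, IAD, 20, 3, CHI, 32), (IAD, NRT, IAD, 20, 3, DC, 13), (IAD, NRT, IAD, 40, 11, BOS, 4), (IAD, NRT, IAD, 40, 11, CHI, 32), (IAD, NRT, IAD, 40, 11, DC, 13), (IAD, NRT, NRT, 10, 7, BOS, 4), (IAD, NRT, NRT, 10, 7, CHI, 32), (IAD, NRT, NRT, 10, 7, DC, 13), (IAD, NRT, NRT, 20, 3, BOS, 4), (IAD, NRT, NRT, 20, 3, CHI, 32), (IAD, NRT, NRT, 20, 3, DC, 13), (IAD, NRT, NRT, 40, 11, BOS, 4), (IAD, NRT, NRT, 40, 11, CHI, 32), (IAD, NRT, NRT, 40, 11, DC, 13)}.
π_{pid, code, dst} gives {(13, IAD, CDG), (13, IAD, NRT), (18, DEN, SEA), (32, IAD, CDG), (32, IAD, NRT), (4, IAD, CDG), (4, IAD, NRT)} (21 duplicate(s) eliminated).

{(13, IAD, CDG), (13, IAD, NRT), (18, DEN, SEA), (32, IAD, CDG), (32, IAD, NRT), (4, IAD, CDG), (4, IAD, NRT)}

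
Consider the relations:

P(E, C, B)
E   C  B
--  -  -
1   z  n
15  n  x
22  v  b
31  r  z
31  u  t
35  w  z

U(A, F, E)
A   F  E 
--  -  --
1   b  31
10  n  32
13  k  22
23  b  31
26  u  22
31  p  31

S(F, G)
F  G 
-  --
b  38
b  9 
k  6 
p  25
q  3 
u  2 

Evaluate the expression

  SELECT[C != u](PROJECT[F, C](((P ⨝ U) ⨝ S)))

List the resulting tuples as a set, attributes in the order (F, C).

{(b, r), (k, v), (p, r), (u, v)}

Joining P and U on E yields {(22, v, b, 13, k), (22, v, b, 26, u), (31, r, z, 1, b), (31, r, z, 23, b), (31, r, z, 31, p), (31, u, t, 1, b), (31, u, t, 23, b), (31, u, t, 31, p)}.
Joining (P ⨝ U) and S on F yields {(22, v, b, 13, k, 6), (22, v, b, 26, u, 2), (31, r, z, 1, b, 38), (31, r, z, 1, b, 9), (31, r, z, 23, b, 38), (31, r, z, 23, b, 9), (31, r, z, 31, p, 25), (31, u, t, 1, b, 38), (31, u, t, 1, b, 9), (31, u, t, 23, b, 38), (31, u, t, 23, b, 9), (31, u, t, 31, p, 25)}.
π_{F, C} gives {(b, r), (b, u), (k, v), (p, r), (p, u), (u, v)} (6 duplicate(s) eliminated).
Selection C != u: {(b, r), (k, v), (p, r), (u, v)}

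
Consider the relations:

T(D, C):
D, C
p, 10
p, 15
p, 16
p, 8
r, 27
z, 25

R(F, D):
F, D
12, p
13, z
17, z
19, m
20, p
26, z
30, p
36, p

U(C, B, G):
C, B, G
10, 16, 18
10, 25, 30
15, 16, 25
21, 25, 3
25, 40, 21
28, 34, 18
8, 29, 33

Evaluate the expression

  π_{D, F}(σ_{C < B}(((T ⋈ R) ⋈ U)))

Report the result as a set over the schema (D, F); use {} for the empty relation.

Joining T and R on D yields {(p, 10, 12), (p, 10, 20), (p, 10, 30), (p, 10, 36), (p, 15, 12), (p, 15, 20), (p, 15, 30), (p, 15, 36), (p, 16, 12), (p, 16, 20), (p, 16, 30), (p, 16, 36), (p, 8, 12), (p, 8, 20), (p, 8, 30), (p, 8, 36), (z, 25, 13), (z, 25, 17), (z, 25, 26)}.
Joining (T ⋈ R) and U on C yields {(p, 10, 12, 16, 18), (p, 10, 12, 25, 30), (p, 10, 20, 16, 18), (p, 10, 20, 25, 30), (p, 10, 30, 16, 18), (p, 10, 30, 25, 30), (p, 10, 36, 16, 18), (p, 10, 36, 25, 30), (p, 15, 12, 16, 25), (p, 15, 20, 16, 25), (p, 15, 30, 16, 25), (p, 15, 36, 16, 25), (p, 8, 12, 29, 33), (p, 8, 20, 29, 33), (p, 8, 30, 29, 33), (p, 8, 36, 29, 33), (z, 25, 13, 40, 21), (z, 25, 17, 40, 21), (z, 25, 26, 40, 21)}.
Selection C < B: {(p, 10, 12, 16, 18), (p, 10, 12, 25, 30), (p, 10, 20, 16, 18), (p, 10, 20, 25, 30), (p, 10, 30, 16, 18), (p, 10, 30, 25, 30), (p, 10, 36, 16, 18), (p, 10, 36, 25, 30), (p, 15, 12, 16, 25), (p, 15, 20, 16, 25), (p, 15, 30, 16, 25), (p, 15, 36, 16, 25), (p, 8, 12, 29, 33), (p, 8, 20, 29, 33), (p, 8, 30, 29, 33), (p, 8, 36, 29, 33), (z, 25, 13, 40, 21), (z, 25, 17, 40, 21), (z, 25, 26, 40, 21)}
π[D, F]: project onto (D, F) (12 duplicate(s) eliminated) → {(p, 12), (p, 20), (p, 30), (p, 36), (z, 13), (z, 17), (z, 26)}

{(p, 12), (p, 20), (p, 30), (p, 36), (z, 13), (z, 17), (z, 26)}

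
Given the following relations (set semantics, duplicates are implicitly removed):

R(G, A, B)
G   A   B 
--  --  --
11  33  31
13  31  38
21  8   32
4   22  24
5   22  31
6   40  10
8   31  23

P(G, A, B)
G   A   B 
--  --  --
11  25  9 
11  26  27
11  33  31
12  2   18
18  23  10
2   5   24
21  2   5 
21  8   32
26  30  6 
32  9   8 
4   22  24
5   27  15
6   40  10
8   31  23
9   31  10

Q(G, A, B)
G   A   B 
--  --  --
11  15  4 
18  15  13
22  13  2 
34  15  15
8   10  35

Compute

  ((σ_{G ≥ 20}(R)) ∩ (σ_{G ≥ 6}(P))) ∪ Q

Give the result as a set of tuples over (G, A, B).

Selection G ≥ 20: {(21, 8, 32)}
Selection G ≥ 6: {(11, 25, 9), (11, 26, 27), (11, 33, 31), (12, 2, 18), (18, 23, 10), (21, 2, 5), (21, 8, 32), (26, 30, 6), (32, 9, 8), (6, 40, 10), (8, 31, 23), (9, 31, 10)}
Taking the intersection: {(21, 8, 32)}
Taking the union: {(11, 15, 4), (18, 15, 13), (21, 8, 32), (22, 13, 2), (34, 15, 15), (8, 10, 35)}

{(11, 15, 4), (18, 15, 13), (21, 8, 32), (22, 13, 2), (34, 15, 15), (8, 10, 35)}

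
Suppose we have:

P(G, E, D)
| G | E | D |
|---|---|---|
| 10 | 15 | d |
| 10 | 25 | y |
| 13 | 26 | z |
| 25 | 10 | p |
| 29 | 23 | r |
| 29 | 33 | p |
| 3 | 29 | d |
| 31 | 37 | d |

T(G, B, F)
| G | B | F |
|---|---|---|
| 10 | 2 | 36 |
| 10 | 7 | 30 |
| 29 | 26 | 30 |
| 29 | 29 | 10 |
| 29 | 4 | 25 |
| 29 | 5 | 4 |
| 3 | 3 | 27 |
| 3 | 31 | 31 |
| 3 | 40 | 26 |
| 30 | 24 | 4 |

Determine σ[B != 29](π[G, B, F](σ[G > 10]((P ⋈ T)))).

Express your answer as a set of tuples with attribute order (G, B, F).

{(29, 26, 30), (29, 4, 25), (29, 5, 4)}

Joining P and T on G yields {(10, 15, d, 2, 36), (10, 15, d, 7, 30), (10, 25, y, 2, 36), (10, 25, y, 7, 30), (29, 23, r, 26, 30), (29, 23, r, 29, 10), (29, 23, r, 4, 25), (29, 23, r, 5, 4), (29, 33, p, 26, 30), (29, 33, p, 29, 10), (29, 33, p, 4, 25), (29, 33, p, 5, 4), (3, 29, d, 3, 27), (3, 29, d, 31, 31), (3, 29, d, 40, 26)}.
Selection G > 10: {(29, 23, r, 26, 30), (29, 23, r, 29, 10), (29, 23, r, 4, 25), (29, 23, r, 5, 4), (29, 33, p, 26, 30), (29, 33, p, 29, 10), (29, 33, p, 4, 25), (29, 33, p, 5, 4)}
Keep only column(s) G, B, F (4 duplicate(s) eliminated): {(29, 26, 30), (29, 29, 10), (29, 4, 25), (29, 5, 4)}
Selection B != 29: {(29, 26, 30), (29, 4, 25), (29, 5, 4)}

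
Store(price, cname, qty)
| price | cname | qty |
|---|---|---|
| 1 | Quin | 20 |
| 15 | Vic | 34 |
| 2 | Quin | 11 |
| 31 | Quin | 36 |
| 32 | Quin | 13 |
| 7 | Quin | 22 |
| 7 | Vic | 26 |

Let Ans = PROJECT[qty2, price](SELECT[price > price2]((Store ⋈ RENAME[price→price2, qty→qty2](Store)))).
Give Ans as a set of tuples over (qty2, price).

ρ[price→price2, qty→qty2]: schema becomes (price2, cname, qty2); tuples unchanged.
Natural join on cname: {(1, Quin, 20, 1, 20), (1, Quin, 20, 2, 11), (1, Quin, 20, 31, 36), (1, Quin, 20, 32, 13), (1, Quin, 20, 7, 22), (15, Vic, 34, 15, 34), (15, Vic, 34, 7, 26), (2, Quin, 11, 1, 20), (2, Quin, 11, 2, 11), (2, Quin, 11, 31, 36), (2, Quin, 11, 32, 13), (2, Quin, 11, 7, 22), (31, Quin, 36, 1, 20), (31, Quin, 36, 2, 11), (31, Quin, 36, 31, 36), (31, Quin, 36, 32, 13), (31, Quin, 36, 7, 22), (32, Quin, 13, 1, 20), (32, Quin, 13, 2, 11), (32, Quin, 13, 31, 36), (32, Quin, 13, 32, 13), (32, Quin, 13, 7, 22), (7, Quin, 22, 1, 20), (7, Quin, 22, 2, 11), (7, Quin, 22, 31, 36), (7, Quin, 22, 32, 13), (7, Quin, 22, 7, 22), (7, Vic, 26, 15, 34), (7, Vic, 26, 7, 26)}
σ[price > price2]: keep tuples satisfying price > price2 → {(15, Vic, 34, 7, 26), (2, Quin, 11, 1, 20), (31, Quin, 36, 1, 20), (31, Quin, 36, 2, 11), (31, Quin, 36, 7, 22), (32, Quin, 13, 1, 20), (32, Quin, 13, 2, 11), (32, Quin, 13, 31, 36), (32, Quin, 13, 7, 22), (7, Quin, 22, 1, 20), (7, Quin, 22, 2, 11)}
Keep only column(s) qty2, price: {(11, 31), (11, 32), (11, 7), (20, 2), (20, 31), (20, 32), (20, 7), (22, 31), (22, 32), (26, 15), (36, 32)}

{(11, 31), (11, 32), (11, 7), (20, 2), (20, 31), (20, 32), (20, 7), (22, 31), (22, 32), (26, 15), (36, 32)}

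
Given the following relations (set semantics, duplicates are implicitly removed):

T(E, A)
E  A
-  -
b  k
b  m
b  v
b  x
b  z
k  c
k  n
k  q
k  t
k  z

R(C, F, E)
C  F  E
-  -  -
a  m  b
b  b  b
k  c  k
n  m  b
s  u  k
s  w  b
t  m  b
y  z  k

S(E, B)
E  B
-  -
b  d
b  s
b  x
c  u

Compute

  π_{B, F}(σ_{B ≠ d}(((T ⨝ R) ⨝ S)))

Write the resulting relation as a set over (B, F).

Natural join on E: {(b, k, a, m), (b, k, b, b), (b, k, n, m), (b, k, s, w), (b, k, t, m), (b, m, a, m), (b, m, b, b), (b, m, n, m), (b, m, s, w), (b, m, t, m), (b, v, a, m), (b, v, b, b), (b, v, n, m), (b, v, s, w), (b, v, t, m), (b, x, a, m), (b, x, b, b), (b, x, n, m), (b, x, s, w), (b, x, t, m), (b, z, a, m), (b, z, b, b), (b, z, n, m), (b, z, s, w), (b, z, t, m), (k, c, k, c), (k, c, s, u), (k, c, y, z), (k, n, k, c), (k, n, s, u), (k, n, y, z), (k, q, k, c), (k, q, s, u), (k, q, y, z), (k, t, k, c), (k, t, s, u), (k, t, y, z), (k, z, k, c), (k, z, s, u), (k, z, y, z)}
Natural join on E: {(b, k, a, m, d), (b, k, a, m, s), (b, k, a, m, x), (b, k, b, b, d), (b, k, b, b, s), (b, k, b, b, x), (b, k, n, m, d), (b, k, n, m, s), (b, k, n, m, x), (b, k, s, w, d), (b, k, s, w, s), (b, k, s, w, x), (b, k, t, m, d), (b, k, t, m, s), (b, k, t, m, x), (b, m, a, m, d), (b, m, a, m, s), (b, m, a, m, x), (b, m, b, b, d), (b, m, b, b, s), (b, m, b, b, x), (b, m, n, m, d), (b, m, n, m, s), (b, m, n, m, x), (b, m, s, w, d), (b, m, s, w, s), (b, m, s, w, x), (b, m, t, m, d), (b, m, t, m, s), (b, m, t, m, x), (b, v, a, m, d), (b, v, a, m, s), (b, v, a, m, x), (b, v, b, b, d), (b, v, b, b, s), (b, v, b, b, x), (b, v, n, m, d), (b, v, n, m, s), (b, v, n, m, x), (b, v, s, w, d), (b, v, s, w, s), (b, v, s, w, x), (b, v, t, m, d), (b, v, t, m, s), (b, v, t, m, x), (b, x, a, m, d), (b, x, a, m, s), (b, x, a, m, x), (b, x, b, b, d), (b, x, b, b, s), (b, x, b, b, x), (b, x, n, m, d), (b, x, n, m, s), (b, x, n, m, x), (b, x, s, w, d), (b, x, s, w, s), (b, x, s, w, x), (b, x, t, m, d), (b, x, t, m, s), (b, x, t, m, x), (b, z, a, m, d), (b, z, a, m, s), (b, z, a, m, x), (b, z, b, b, d), (b, z, b, b, s), (b, z, b, b, x), (b, z, n, m, d), (b, z, n, m, s), (b, z, n, m, x), (b, z, s, w, d), (b, z, s, w, s), (b, z, s, w, x), (b, z, t, m, d), (b, z, t, m, s), (b, z, t, m, x)}
Filtering on B ≠ d leaves {(b, k, a, m, s), (b, k, a, m, x), (b, k, b, b, s), (b, k, b, b, x), (b, k, n, m, s), (b, k, n, m, x), (b, k, s, w, s), (b, k, s, w, x), (b, k, t, m, s), (b, k, t, m, x), (b, m, a, m, s), (b, m, a, m, x), (b, m, b, b, s), (b, m, b, b, x), (b, m, n, m, s), (b, m, n, m, x), (b, m, s, w, s), (b, m, s, w, x), (b, m, t, m, s), (b, m, t, m, x), (b, v, a, m, s), (b, v, a, m, x), (b, v, b, b, s), (b, v, b, b, x), (b, v, n, m, s), (b, v, n, m, x), (b, v, s, w, s), (b, v, s, w, x), (b, v, t, m, s), (b, v, t, m, x), (b, x, a, m, s), (b, x, a, m, x), (b, x, b, b, s), (b, x, b, b, x), (b, x, n, m, s), (b, x, n, m, x), (b, x, s, w, s), (b, x, s, w, x), (b, x, t, m, s), (b, x, t, m, x), (b, z, a, m, s), (b, z, a, m, x), (b, z, b, b, s), (b, z, b, b, x), (b, z, n, m, s), (b, z, n, m, x), (b, z, s, w, s), (b, z, s, w, x), (b, z, t, m, s), (b, z, t, m, x)}.
Projecting to B, F (44 duplicate(s) eliminated): {(s, b), (s, m), (s, w), (x, b), (x, m), (x, w)}

{(s, b), (s, m), (s, w), (x, b), (x, m), (x, w)}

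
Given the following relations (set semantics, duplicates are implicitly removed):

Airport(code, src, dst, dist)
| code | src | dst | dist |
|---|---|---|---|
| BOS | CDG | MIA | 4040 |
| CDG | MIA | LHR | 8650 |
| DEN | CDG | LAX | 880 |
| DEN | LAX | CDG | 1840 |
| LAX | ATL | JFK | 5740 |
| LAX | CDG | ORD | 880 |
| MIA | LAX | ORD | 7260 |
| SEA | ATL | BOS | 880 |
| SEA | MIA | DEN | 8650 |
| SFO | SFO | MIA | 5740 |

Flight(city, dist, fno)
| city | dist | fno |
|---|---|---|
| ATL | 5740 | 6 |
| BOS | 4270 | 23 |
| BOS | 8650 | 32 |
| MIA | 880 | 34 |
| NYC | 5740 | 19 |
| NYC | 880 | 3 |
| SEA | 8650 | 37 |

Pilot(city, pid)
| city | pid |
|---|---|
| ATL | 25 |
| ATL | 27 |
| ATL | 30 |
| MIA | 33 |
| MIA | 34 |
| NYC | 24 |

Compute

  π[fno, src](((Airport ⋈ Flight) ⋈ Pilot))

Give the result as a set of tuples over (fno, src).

{(19, ATL), (19, SFO), (3, ATL), (3, CDG), (34, ATL), (34, CDG), (6, ATL), (6, SFO)}

Natural join on dist: {(CDG, MIA, LHR, 8650, BOS, 32), (CDG, MIA, LHR, 8650, SEA, 37), (DEN, CDG, LAX, 880, MIA, 34), (DEN, CDG, LAX, 880, NYC, 3), (LAX, ATL, JFK, 5740, ATL, 6), (LAX, ATL, JFK, 5740, NYC, 19), (LAX, CDG, ORD, 880, MIA, 34), (LAX, CDG, ORD, 880, NYC, 3), (SEA, ATL, BOS, 880, MIA, 34), (SEA, ATL, BOS, 880, NYC, 3), (SEA, MIA, DEN, 8650, BOS, 32), (SEA, MIA, DEN, 8650, SEA, 37), (SFO, SFO, MIA, 5740, ATL, 6), (SFO, SFO, MIA, 5740, NYC, 19)}
Natural join on city: {(DEN, CDG, LAX, 880, MIA, 34, 33), (DEN, CDG, LAX, 880, MIA, 34, 34), (DEN, CDG, LAX, 880, NYC, 3, 24), (LAX, ATL, JFK, 5740, ATL, 6, 25), (LAX, ATL, JFK, 5740, ATL, 6, 27), (LAX, ATL, JFK, 5740, ATL, 6, 30), (LAX, ATL, JFK, 5740, NYC, 19, 24), (LAX, CDG, ORD, 880, MIA, 34, 33), (LAX, CDG, ORD, 880, MIA, 34, 34), (LAX, CDG, ORD, 880, NYC, 3, 24), (SEA, ATL, BOS, 880, MIA, 34, 33), (SEA, ATL, BOS, 880, MIA, 34, 34), (SEA, ATL, BOS, 880, NYC, 3, 24), (SFO, SFO, MIA, 5740, ATL, 6, 25), (SFO, SFO, MIA, 5740, ATL, 6, 27), (SFO, SFO, MIA, 5740, ATL, 6, 30), (SFO, SFO, MIA, 5740, NYC, 19, 24)}
Keep only column(s) fno, src (9 duplicate(s) eliminated): {(19, ATL), (19, SFO), (3, ATL), (3, CDG), (34, ATL), (34, CDG), (6, ATL), (6, SFO)}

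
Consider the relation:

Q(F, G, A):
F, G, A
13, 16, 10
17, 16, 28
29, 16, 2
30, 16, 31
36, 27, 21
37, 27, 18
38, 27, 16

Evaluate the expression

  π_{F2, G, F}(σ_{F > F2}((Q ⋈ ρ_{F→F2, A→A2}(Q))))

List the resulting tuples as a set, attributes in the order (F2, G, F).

{(13, 16, 17), (13, 16, 29), (13, 16, 30), (17, 16, 29), (17, 16, 30), (29, 16, 30), (36, 27, 37), (36, 27, 38), (37, 27, 38)}

ρ[F→F2, A→A2]: schema becomes (F2, G, A2); tuples unchanged.
Natural join on G: {(13, 16, 10, 13, 10), (13, 16, 10, 17, 28), (13, 16, 10, 29, 2), (13, 16, 10, 30, 31), (17, 16, 28, 13, 10), (17, 16, 28, 17, 28), (17, 16, 28, 29, 2), (17, 16, 28, 30, 31), (29, 16, 2, 13, 10), (29, 16, 2, 17, 28), (29, 16, 2, 29, 2), (29, 16, 2, 30, 31), (30, 16, 31, 13, 10), (30, 16, 31, 17, 28), (30, 16, 31, 29, 2), (30, 16, 31, 30, 31), (36, 27, 21, 36, 21), (36, 27, 21, 37, 18), (36, 27, 21, 38, 16), (37, 27, 18, 36, 21), (37, 27, 18, 37, 18), (37, 27, 18, 38, 16), (38, 27, 16, 36, 21), (38, 27, 16, 37, 18), (38, 27, 16, 38, 16)}
Filtering on F > F2 leaves {(17, 16, 28, 13, 10), (29, 16, 2, 13, 10), (29, 16, 2, 17, 28), (30, 16, 31, 13, 10), (30, 16, 31, 17, 28), (30, 16, 31, 29, 2), (37, 27, 18, 36, 21), (38, 27, 16, 36, 21), (38, 27, 16, 37, 18)}.
Keep only column(s) F2, G, F: {(13, 16, 17), (13, 16, 29), (13, 16, 30), (17, 16, 29), (17, 16, 30), (29, 16, 30), (36, 27, 37), (36, 27, 38), (37, 27, 38)}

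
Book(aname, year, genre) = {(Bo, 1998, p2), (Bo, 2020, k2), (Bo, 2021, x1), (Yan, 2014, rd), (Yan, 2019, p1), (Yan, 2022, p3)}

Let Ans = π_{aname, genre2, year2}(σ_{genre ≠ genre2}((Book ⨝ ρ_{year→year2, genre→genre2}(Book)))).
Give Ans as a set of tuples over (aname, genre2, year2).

ρ[year→year2, genre→genre2]: schema becomes (aname, year2, genre2); tuples unchanged.
Book ⋈ ρ_{year→year2, genre→genre2}(Book) (natural join on aname): {(Bo, 1998, p2, 1998, p2), (Bo, 1998, p2, 2020, k2), (Bo, 1998, p2, 2021, x1), (Bo, 2020, k2, 1998, p2), (Bo, 2020, k2, 2020, k2), (Bo, 2020, k2, 2021, x1), (Bo, 2021, x1, 1998, p2), (Bo, 2021, x1, 2020, k2), (Bo, 2021, x1, 2021, x1), (Yan, 2014, rd, 2014, rd), (Yan, 2014, rd, 2019, p1), (Yan, 2014, rd, 2022, p3), (Yan, 2019, p1, 2014, rd), (Yan, 2019, p1, 2019, p1), (Yan, 2019, p1, 2022, p3), (Yan, 2022, p3, 2014, rd), (Yan, 2022, p3, 2019, p1), (Yan, 2022, p3, 2022, p3)}
Selection genre ≠ genre2: {(Bo, 1998, p2, 2020, k2), (Bo, 1998, p2, 2021, x1), (Bo, 2020, k2, 1998, p2), (Bo, 2020, k2, 2021, x1), (Bo, 2021, x1, 1998, p2), (Bo, 2021, x1, 2020, k2), (Yan, 2014, rd, 2019, p1), (Yan, 2014, rd, 2022, p3), (Yan, 2019, p1, 2014, rd), (Yan, 2019, p1, 2022, p3), (Yan, 2022, p3, 2014, rd), (Yan, 2022, p3, 2019, p1)}
π_{aname, genre2, year2} gives {(Bo, k2, 2020), (Bo, p2, 1998), (Bo, x1, 2021), (Yan, p1, 2019), (Yan, p3, 2022), (Yan, rd, 2014)} (6 duplicate(s) eliminated).

{(Bo, k2, 2020), (Bo, p2, 1998), (Bo, x1, 2021), (Yan, p1, 2019), (Yan, p3, 2022), (Yan, rd, 2014)}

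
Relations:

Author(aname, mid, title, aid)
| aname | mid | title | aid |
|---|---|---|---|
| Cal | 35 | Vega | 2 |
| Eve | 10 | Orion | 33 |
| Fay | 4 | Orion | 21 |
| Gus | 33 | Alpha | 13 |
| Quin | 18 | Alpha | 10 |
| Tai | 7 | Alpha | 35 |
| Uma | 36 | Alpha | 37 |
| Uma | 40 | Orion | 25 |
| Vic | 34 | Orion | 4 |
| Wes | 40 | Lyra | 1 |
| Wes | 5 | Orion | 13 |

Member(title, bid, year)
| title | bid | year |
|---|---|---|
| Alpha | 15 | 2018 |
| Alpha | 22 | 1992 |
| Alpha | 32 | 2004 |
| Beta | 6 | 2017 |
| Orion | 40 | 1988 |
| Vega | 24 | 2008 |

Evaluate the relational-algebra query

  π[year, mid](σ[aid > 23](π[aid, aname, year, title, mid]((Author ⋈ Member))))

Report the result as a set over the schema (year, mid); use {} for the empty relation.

Joining Author and Member on title yields {(Cal, 35, Vega, 2, 24, 2008), (Eve, 10, Orion, 33, 40, 1988), (Fay, 4, Orion, 21, 40, 1988), (Gus, 33, Alpha, 13, 15, 2018), (Gus, 33, Alpha, 13, 22, 1992), (Gus, 33, Alpha, 13, 32, 2004), (Quin, 18, Alpha, 10, 15, 2018), (Quin, 18, Alpha, 10, 22, 1992), (Quin, 18, Alpha, 10, 32, 2004), (Tai, 7, Alpha, 35, 15, 2018), (Tai, 7, Alpha, 35, 22, 1992), (Tai, 7, Alpha, 35, 32, 2004), (Uma, 36, Alpha, 37, 15, 2018), (Uma, 36, Alpha, 37, 22, 1992), (Uma, 36, Alpha, 37, 32, 2004), (Uma, 40, Orion, 25, 40, 1988), (Vic, 34, Orion, 4, 40, 1988), (Wes, 5, Orion, 13, 40, 1988)}.
π[aid, aname, year, title, mid]: project onto (aid, aname, year, title, mid) → {(10, Quin, 1992, Alpha, 18), (10, Quin, 2004, Alpha, 18), (10, Quin, 2018, Alpha, 18), (13, Gus, 1992, Alpha, 33), (13, Gus, 2004, Alpha, 33), (13, Gus, 2018, Alpha, 33), (13, Wes, 1988, Orion, 5), (2, Cal, 2008, Vega, 35), (21, Fay, 1988, Orion, 4), (25, Uma, 1988, Orion, 40), (33, Eve, 1988, Orion, 10), (35, Tai, 1992, Alpha, 7), (35, Tai, 2004, Alpha, 7), (35, Tai, 2018, Alpha, 7), (37, Uma, 1992, Alpha, 36), (37, Uma, 2004, Alpha, 36), (37, Uma, 2018, Alpha, 36), (4, Vic, 1988, Orion, 34)}
Selection aid > 23: {(25, Uma, 1988, Orion, 40), (33, Eve, 1988, Orion, 10), (35, Tai, 1992, Alpha, 7), (35, Tai, 2004, Alpha, 7), (35, Tai, 2018, Alpha, 7), (37, Uma, 1992, Alpha, 36), (37, Uma, 2004, Alpha, 36), (37, Uma, 2018, Alpha, 36)}
π[year, mid]: project onto (year, mid) → {(1988, 10), (1988, 40), (1992, 36), (1992, 7), (2004, 36), (2004, 7), (2018, 36), (2018, 7)}

{(1988, 10), (1988, 40), (1992, 36), (1992, 7), (2004, 36), (2004, 7), (2018, 36), (2018, 7)}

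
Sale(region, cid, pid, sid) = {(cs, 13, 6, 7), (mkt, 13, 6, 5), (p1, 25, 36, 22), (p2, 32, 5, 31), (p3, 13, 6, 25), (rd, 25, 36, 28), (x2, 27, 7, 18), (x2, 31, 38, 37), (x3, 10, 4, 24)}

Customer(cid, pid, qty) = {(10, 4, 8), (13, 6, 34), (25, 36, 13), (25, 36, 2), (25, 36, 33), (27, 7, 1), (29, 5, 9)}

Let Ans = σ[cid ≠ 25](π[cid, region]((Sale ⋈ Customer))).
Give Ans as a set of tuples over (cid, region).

{(10, x3), (13, cs), (13, mkt), (13, p3), (27, x2)}

Joining Sale and Customer on cid, pid yields {(cs, 13, 6, 7, 34), (mkt, 13, 6, 5, 34), (p1, 25, 36, 22, 13), (p1, 25, 36, 22, 2), (p1, 25, 36, 22, 33), (p3, 13, 6, 25, 34), (rd, 25, 36, 28, 13), (rd, 25, 36, 28, 2), (rd, 25, 36, 28, 33), (x2, 27, 7, 18, 1), (x3, 10, 4, 24, 8)}.
π[cid, region]: project onto (cid, region) (4 duplicate(s) eliminated) → {(10, x3), (13, cs), (13, mkt), (13, p3), (25, p1), (25, rd), (27, x2)}
Selection cid ≠ 25: {(10, x3), (13, cs), (13, mkt), (13, p3), (27, x2)}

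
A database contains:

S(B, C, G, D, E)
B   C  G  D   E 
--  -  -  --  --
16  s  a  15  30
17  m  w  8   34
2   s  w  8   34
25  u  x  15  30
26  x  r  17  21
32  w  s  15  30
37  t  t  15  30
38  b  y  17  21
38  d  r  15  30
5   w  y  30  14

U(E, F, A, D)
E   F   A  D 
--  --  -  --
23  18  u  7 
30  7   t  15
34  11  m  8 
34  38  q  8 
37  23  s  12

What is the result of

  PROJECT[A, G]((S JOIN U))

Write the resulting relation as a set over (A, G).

Joining S and U on D, E yields {(16, s, a, 15, 30, 7, t), (17, m, w, 8, 34, 11, m), (17, m, w, 8, 34, 38, q), (2, s, w, 8, 34, 11, m), (2, s, w, 8, 34, 38, q), (25, u, x, 15, 30, 7, t), (32, w, s, 15, 30, 7, t), (37, t, t, 15, 30, 7, t), (38, d, r, 15, 30, 7, t)}.
π_{A, G} gives {(m, w), (q, w), (t, a), (t, r), (t, s), (t, t), (t, x)} (2 duplicate(s) eliminated).

{(m, w), (q, w), (t, a), (t, r), (t, s), (t, t), (t, x)}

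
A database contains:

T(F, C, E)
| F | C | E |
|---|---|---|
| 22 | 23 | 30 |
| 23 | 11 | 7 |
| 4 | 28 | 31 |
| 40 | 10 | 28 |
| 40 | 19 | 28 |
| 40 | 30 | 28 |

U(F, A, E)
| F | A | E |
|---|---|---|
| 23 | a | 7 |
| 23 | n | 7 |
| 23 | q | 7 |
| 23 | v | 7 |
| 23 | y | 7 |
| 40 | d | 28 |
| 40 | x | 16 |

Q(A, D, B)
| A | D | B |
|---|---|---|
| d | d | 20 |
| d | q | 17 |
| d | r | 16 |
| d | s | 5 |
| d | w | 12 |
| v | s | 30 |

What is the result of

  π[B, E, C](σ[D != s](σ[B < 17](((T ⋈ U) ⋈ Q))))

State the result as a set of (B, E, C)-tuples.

{(12, 28, 10), (12, 28, 19), (12, 28, 30), (16, 28, 10), (16, 28, 19), (16, 28, 30)}

T ⋈ U (natural join on F, E): {(23, 11, 7, a), (23, 11, 7, n), (23, 11, 7, q), (23, 11, 7, v), (23, 11, 7, y), (40, 10, 28, d), (40, 19, 28, d), (40, 30, 28, d)}
(T ⋈ U) ⋈ Q (natural join on A): {(23, 11, 7, v, s, 30), (40, 10, 28, d, d, 20), (40, 10, 28, d, q, 17), (40, 10, 28, d, r, 16), (40, 10, 28, d, s, 5), (40, 10, 28, d, w, 12), (40, 19, 28, d, d, 20), (40, 19, 28, d, q, 17), (40, 19, 28, d, r, 16), (40, 19, 28, d, s, 5), (40, 19, 28, d, w, 12), (40, 30, 28, d, d, 20), (40, 30, 28, d, q, 17), (40, 30, 28, d, r, 16), (40, 30, 28, d, s, 5), (40, 30, 28, d, w, 12)}
Filtering on B < 17 leaves {(40, 10, 28, d, r, 16), (40, 10, 28, d, s, 5), (40, 10, 28, d, w, 12), (40, 19, 28, d, r, 16), (40, 19, 28, d, s, 5), (40, 19, 28, d, w, 12), (40, 30, 28, d, r, 16), (40, 30, 28, d, s, 5), (40, 30, 28, d, w, 12)}.
Filtering on D != s leaves {(40, 10, 28, d, r, 16), (40, 10, 28, d, w, 12), (40, 19, 28, d, r, 16), (40, 19, 28, d, w, 12), (40, 30, 28, d, r, 16), (40, 30, 28, d, w, 12)}.
π_{B, E, C} gives {(12, 28, 10), (12, 28, 19), (12, 28, 30), (16, 28, 10), (16, 28, 19), (16, 28, 30)}.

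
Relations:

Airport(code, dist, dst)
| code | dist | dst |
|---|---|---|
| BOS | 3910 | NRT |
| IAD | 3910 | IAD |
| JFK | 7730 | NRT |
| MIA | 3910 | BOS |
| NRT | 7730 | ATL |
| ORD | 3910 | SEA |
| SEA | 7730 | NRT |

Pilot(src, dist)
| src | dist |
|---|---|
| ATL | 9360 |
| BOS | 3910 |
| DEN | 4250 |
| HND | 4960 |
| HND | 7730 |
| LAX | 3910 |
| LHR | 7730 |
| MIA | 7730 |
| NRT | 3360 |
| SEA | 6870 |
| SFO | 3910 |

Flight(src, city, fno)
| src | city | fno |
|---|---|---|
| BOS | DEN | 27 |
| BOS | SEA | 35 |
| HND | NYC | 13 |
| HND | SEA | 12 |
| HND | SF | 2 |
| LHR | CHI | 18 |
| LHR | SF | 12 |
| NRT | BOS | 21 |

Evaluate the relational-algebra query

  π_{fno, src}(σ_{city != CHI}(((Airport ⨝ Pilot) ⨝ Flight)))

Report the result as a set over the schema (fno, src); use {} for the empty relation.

{(12, HND), (12, LHR), (13, HND), (2, HND), (27, BOS), (35, BOS)}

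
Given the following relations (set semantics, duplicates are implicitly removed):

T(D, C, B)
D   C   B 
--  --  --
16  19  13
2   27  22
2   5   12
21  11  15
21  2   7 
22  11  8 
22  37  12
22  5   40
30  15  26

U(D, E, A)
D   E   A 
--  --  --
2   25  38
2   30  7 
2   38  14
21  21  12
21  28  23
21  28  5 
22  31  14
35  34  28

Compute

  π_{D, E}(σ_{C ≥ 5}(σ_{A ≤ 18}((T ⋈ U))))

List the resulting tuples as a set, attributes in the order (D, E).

{(2, 30), (2, 38), (21, 21), (21, 28), (22, 31)}

T ⋈ U (natural join on D): {(2, 27, 22, 25, 38), (2, 27, 22, 30, 7), (2, 27, 22, 38, 14), (2, 5, 12, 25, 38), (2, 5, 12, 30, 7), (2, 5, 12, 38, 14), (21, 11, 15, 21, 12), (21, 11, 15, 28, 23), (21, 11, 15, 28, 5), (21, 2, 7, 21, 12), (21, 2, 7, 28, 23), (21, 2, 7, 28, 5), (22, 11, 8, 31, 14), (22, 37, 12, 31, 14), (22, 5, 40, 31, 14)}
σ[A ≤ 18]: keep tuples satisfying A ≤ 18 → {(2, 27, 22, 30, 7), (2, 27, 22, 38, 14), (2, 5, 12, 30, 7), (2, 5, 12, 38, 14), (21, 11, 15, 21, 12), (21, 11, 15, 28, 5), (21, 2, 7, 21, 12), (21, 2, 7, 28, 5), (22, 11, 8, 31, 14), (22, 37, 12, 31, 14), (22, 5, 40, 31, 14)}
σ[C ≥ 5]: keep tuples satisfying C ≥ 5 → {(2, 27, 22, 30, 7), (2, 27, 22, 38, 14), (2, 5, 12, 30, 7), (2, 5, 12, 38, 14), (21, 11, 15, 21, 12), (21, 11, 15, 28, 5), (22, 11, 8, 31, 14), (22, 37, 12, 31, 14), (22, 5, 40, 31, 14)}
π[D, E]: project onto (D, E) (4 duplicate(s) eliminated) → {(2, 30), (2, 38), (21, 21), (21, 28), (22, 31)}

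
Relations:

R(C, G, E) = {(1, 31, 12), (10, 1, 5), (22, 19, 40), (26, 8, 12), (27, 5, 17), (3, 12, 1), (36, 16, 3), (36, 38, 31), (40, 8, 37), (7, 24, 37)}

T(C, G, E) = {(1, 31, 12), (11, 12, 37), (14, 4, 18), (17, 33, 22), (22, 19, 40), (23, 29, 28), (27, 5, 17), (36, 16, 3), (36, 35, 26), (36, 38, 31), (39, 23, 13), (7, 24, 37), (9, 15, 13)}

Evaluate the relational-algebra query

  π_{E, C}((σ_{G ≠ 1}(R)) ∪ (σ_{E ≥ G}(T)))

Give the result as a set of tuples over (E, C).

{(1, 3), (12, 1), (12, 26), (17, 27), (18, 14), (3, 36), (31, 36), (37, 11), (37, 40), (37, 7), (40, 22)}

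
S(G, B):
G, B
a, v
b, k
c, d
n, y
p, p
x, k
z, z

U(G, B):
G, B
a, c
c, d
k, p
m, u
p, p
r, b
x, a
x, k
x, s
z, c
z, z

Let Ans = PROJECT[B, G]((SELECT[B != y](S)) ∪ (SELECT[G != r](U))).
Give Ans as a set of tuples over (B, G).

Filtering on B != y leaves {(a, v), (b, k), (c, d), (p, p), (x, k), (z, z)}.
Filtering on G != r leaves {(a, c), (c, d), (k, p), (m, u), (p, p), (x, a), (x, k), (x, s), (z, c), (z, z)}.
Union: {(a, v), (b, k), (c, d), (p, p), (x, k), (z, z)} with {(a, c), (c, d), (k, p), (m, u), (p, p), (x, a), (x, k), (x, s), (z, c), (z, z)} → {(a, c), (a, v), (b, k), (c, d), (k, p), (m, u), (p, p), (x, a), (x, k), (x, s), (z, c), (z, z)}
π[B, G]: project onto (B, G) → {(a, x), (c, a), (c, z), (d, c), (k, b), (k, x), (p, k), (p, p), (s, x), (u, m), (v, a), (z, z)}

{(a, x), (c, a), (c, z), (d, c), (k, b), (k, x), (p, k), (p, p), (s, x), (u, m), (v, a), (z, z)}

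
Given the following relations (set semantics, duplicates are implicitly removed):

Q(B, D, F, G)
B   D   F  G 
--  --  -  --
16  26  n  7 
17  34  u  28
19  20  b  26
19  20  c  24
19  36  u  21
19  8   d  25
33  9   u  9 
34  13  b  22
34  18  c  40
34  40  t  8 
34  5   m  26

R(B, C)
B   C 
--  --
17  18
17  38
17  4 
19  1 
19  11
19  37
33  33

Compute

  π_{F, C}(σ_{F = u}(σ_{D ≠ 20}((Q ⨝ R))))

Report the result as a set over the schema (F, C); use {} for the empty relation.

Natural join on B: {(17, 34, u, 28, 18), (17, 34, u, 28, 38), (17, 34, u, 28, 4), (19, 20, b, 26, 1), (19, 20, b, 26, 11), (19, 20, b, 26, 37), (19, 20, c, 24, 1), (19, 20, c, 24, 11), (19, 20, c, 24, 37), (19, 36, u, 21, 1), (19, 36, u, 21, 11), (19, 36, u, 21, 37), (19, 8, d, 25, 1), (19, 8, d, 25, 11), (19, 8, d, 25, 37), (33, 9, u, 9, 33)}
σ[D ≠ 20]: keep tuples satisfying D ≠ 20 → {(17, 34, u, 28, 18), (17, 34, u, 28, 38), (17, 34, u, 28, 4), (19, 36, u, 21, 1), (19, 36, u, 21, 11), (19, 36, u, 21, 37), (19, 8, d, 25, 1), (19, 8, d, 25, 11), (19, 8, d, 25, 37), (33, 9, u, 9, 33)}
σ[F = u]: keep tuples satisfying F = u → {(17, 34, u, 28, 18), (17, 34, u, 28, 38), (17, 34, u, 28, 4), (19, 36, u, 21, 1), (19, 36, u, 21, 11), (19, 36, u, 21, 37), (33, 9, u, 9, 33)}
π_{F, C} gives {(u, 1), (u, 11), (u, 18), (u, 33), (u, 37), (u, 38), (u, 4)}.

{(u, 1), (u, 11), (u, 18), (u, 33), (u, 37), (u, 38), (u, 4)}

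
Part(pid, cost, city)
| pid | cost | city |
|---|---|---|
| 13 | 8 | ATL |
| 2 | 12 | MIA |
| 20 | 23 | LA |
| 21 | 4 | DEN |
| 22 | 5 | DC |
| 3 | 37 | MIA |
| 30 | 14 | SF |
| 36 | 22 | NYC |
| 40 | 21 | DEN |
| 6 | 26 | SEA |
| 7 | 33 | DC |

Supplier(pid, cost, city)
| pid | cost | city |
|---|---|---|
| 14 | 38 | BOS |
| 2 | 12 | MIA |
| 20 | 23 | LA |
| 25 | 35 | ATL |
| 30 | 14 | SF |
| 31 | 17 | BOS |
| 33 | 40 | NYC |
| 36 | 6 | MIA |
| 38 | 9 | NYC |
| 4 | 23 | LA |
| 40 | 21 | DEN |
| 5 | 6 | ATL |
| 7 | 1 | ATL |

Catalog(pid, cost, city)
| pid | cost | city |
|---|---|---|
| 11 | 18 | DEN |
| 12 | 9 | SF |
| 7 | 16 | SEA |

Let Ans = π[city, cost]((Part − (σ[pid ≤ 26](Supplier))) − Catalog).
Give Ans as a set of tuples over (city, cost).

{(ATL, 8), (DC, 33), (DC, 5), (DEN, 21), (DEN, 4), (MIA, 37), (NYC, 22), (SEA, 26), (SF, 14)}

Filtering on pid ≤ 26 leaves {(14, 38, BOS), (2, 12, MIA), (20, 23, LA), (25, 35, ATL), (4, 23, LA), (5, 6, ATL), (7, 1, ATL)}.
Difference: {(13, 8, ATL), (2, 12, MIA), (20, 23, LA), (21, 4, DEN), (22, 5, DC), (3, 37, MIA), (30, 14, SF), (36, 22, NYC), (40, 21, DEN), (6, 26, SEA), (7, 33, DC)} with {(14, 38, BOS), (2, 12, MIA), (20, 23, LA), (25, 35, ATL), (4, 23, LA), (5, 6, ATL), (7, 1, ATL)} → {(13, 8, ATL), (21, 4, DEN), (22, 5, DC), (3, 37, MIA), (30, 14, SF), (36, 22, NYC), (40, 21, DEN), (6, 26, SEA), (7, 33, DC)}
Difference: {(13, 8, ATL), (21, 4, DEN), (22, 5, DC), (3, 37, MIA), (30, 14, SF), (36, 22, NYC), (40, 21, DEN), (6, 26, SEA), (7, 33, DC)} with {(11, 18, DEN), (12, 9, SF), (7, 16, SEA)} → {(13, 8, ATL), (21, 4, DEN), (22, 5, DC), (3, 37, MIA), (30, 14, SF), (36, 22, NYC), (40, 21, DEN), (6, 26, SEA), (7, 33, DC)}
π[city, cost]: project onto (city, cost) → {(ATL, 8), (DC, 33), (DC, 5), (DEN, 21), (DEN, 4), (MIA, 37), (NYC, 22), (SEA, 26), (SF, 14)}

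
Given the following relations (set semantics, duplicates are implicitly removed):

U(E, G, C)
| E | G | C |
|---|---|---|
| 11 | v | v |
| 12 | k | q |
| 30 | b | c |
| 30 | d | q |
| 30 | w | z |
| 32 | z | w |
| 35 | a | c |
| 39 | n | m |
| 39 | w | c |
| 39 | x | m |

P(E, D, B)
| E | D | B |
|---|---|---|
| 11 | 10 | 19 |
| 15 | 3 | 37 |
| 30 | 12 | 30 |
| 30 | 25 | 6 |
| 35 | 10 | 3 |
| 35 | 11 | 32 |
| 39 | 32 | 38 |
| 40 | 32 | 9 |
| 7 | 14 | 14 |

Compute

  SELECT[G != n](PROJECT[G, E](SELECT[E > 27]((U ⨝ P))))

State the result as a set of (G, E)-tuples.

Natural join on E: {(11, v, v, 10, 19), (30, b, c, 12, 30), (30, b, c, 25, 6), (30, d, q, 12, 30), (30, d, q, 25, 6), (30, w, z, 12, 30), (30, w, z, 25, 6), (35, a, c, 10, 3), (35, a, c, 11, 32), (39, n, m, 32, 38), (39, w, c, 32, 38), (39, x, m, 32, 38)}
Apply σ_{E > 27}; surviving tuples: {(30, b, c, 12, 30), (30, b, c, 25, 6), (30, d, q, 12, 30), (30, d, q, 25, 6), (30, w, z, 12, 30), (30, w, z, 25, 6), (35, a, c, 10, 3), (35, a, c, 11, 32), (39, n, m, 32, 38), (39, w, c, 32, 38), (39, x, m, 32, 38)}
Keep only column(s) G, E (4 duplicate(s) eliminated): {(a, 35), (b, 30), (d, 30), (n, 39), (w, 30), (w, 39), (x, 39)}
Apply σ_{G != n}; surviving tuples: {(a, 35), (b, 30), (d, 30), (w, 30), (w, 39), (x, 39)}

{(a, 35), (b, 30), (d, 30), (w, 30), (w, 39), (x, 39)}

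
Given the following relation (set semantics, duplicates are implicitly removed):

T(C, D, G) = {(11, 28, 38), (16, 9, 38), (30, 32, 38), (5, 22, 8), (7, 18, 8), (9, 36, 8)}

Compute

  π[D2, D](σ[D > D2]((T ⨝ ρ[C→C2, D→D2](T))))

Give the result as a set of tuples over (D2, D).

{(18, 22), (18, 36), (22, 36), (28, 32), (9, 28), (9, 32)}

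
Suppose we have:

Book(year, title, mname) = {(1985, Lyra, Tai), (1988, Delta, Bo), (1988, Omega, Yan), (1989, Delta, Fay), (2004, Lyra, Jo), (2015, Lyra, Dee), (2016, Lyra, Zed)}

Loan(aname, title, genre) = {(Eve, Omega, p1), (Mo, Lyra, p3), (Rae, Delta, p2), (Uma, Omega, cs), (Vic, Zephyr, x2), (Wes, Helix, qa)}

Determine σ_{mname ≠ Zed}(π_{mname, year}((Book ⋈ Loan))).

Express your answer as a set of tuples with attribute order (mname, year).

{(Bo, 1988), (Dee, 2015), (Fay, 1989), (Jo, 2004), (Tai, 1985), (Yan, 1988)}

Book ⋈ Loan (natural join on title): {(1985, Lyra, Tai, Mo, p3), (1988, Delta, Bo, Rae, p2), (1988, Omega, Yan, Eve, p1), (1988, Omega, Yan, Uma, cs), (1989, Delta, Fay, Rae, p2), (2004, Lyra, Jo, Mo, p3), (2015, Lyra, Dee, Mo, p3), (2016, Lyra, Zed, Mo, p3)}
Projecting to mname, year (1 duplicate(s) eliminated): {(Bo, 1988), (Dee, 2015), (Fay, 1989), (Jo, 2004), (Tai, 1985), (Yan, 1988), (Zed, 2016)}
Apply σ_{mname ≠ Zed}; surviving tuples: {(Bo, 1988), (Dee, 2015), (Fay, 1989), (Jo, 2004), (Tai, 1985), (Yan, 1988)}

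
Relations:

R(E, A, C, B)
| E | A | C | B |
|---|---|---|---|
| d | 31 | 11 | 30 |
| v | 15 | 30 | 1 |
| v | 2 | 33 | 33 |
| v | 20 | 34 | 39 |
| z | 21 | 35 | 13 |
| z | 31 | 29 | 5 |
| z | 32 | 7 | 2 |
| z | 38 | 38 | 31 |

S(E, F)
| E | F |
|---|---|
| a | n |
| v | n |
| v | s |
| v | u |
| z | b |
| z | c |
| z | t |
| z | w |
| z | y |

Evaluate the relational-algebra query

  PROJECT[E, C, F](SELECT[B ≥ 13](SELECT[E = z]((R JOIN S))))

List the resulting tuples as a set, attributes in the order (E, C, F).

R ⋈ S (natural join on E): {(v, 15, 30, 1, n), (v, 15, 30, 1, s), (v, 15, 30, 1, u), (v, 2, 33, 33, n), (v, 2, 33, 33, s), (v, 2, 33, 33, u), (v, 20, 34, 39, n), (v, 20, 34, 39, s), (v, 20, 34, 39, u), (z, 21, 35, 13, b), (z, 21, 35, 13, c), (z, 21, 35, 13, t), (z, 21, 35, 13, w), (z, 21, 35, 13, y), (z, 31, 29, 5, b), (z, 31, 29, 5, c), (z, 31, 29, 5, t), (z, 31, 29, 5, w), (z, 31, 29, 5, y), (z, 32, 7, 2, b), (z, 32, 7, 2, c), (z, 32, 7, 2, t), (z, 32, 7, 2, w), (z, 32, 7, 2, y), (z, 38, 38, 31, b), (z, 38, 38, 31, c), (z, 38, 38, 31, t), (z, 38, 38, 31, w), (z, 38, 38, 31, y)}
Apply σ_{E = z}; surviving tuples: {(z, 21, 35, 13, b), (z, 21, 35, 13, c), (z, 21, 35, 13, t), (z, 21, 35, 13, w), (z, 21, 35, 13, y), (z, 31, 29, 5, b), (z, 31, 29, 5, c), (z, 31, 29, 5, t), (z, 31, 29, 5, w), (z, 31, 29, 5, y), (z, 32, 7, 2, b), (z, 32, 7, 2, c), (z, 32, 7, 2, t), (z, 32, 7, 2, w), (z, 32, 7, 2, y), (z, 38, 38, 31, b), (z, 38, 38, 31, c), (z, 38, 38, 31, t), (z, 38, 38, 31, w), (z, 38, 38, 31, y)}
Apply σ_{B ≥ 13}; surviving tuples: {(z, 21, 35, 13, b), (z, 21, 35, 13, c), (z, 21, 35, 13, t), (z, 21, 35, 13, w), (z, 21, 35, 13, y), (z, 38, 38, 31, b), (z, 38, 38, 31, c), (z, 38, 38, 31, t), (z, 38, 38, 31, w), (z, 38, 38, 31, y)}
π[E, C, F]: project onto (E, C, F) → {(z, 35, b), (z, 35, c), (z, 35, t), (z, 35, w), (z, 35, y), (z, 38, b), (z, 38, c), (z, 38, t), (z, 38, w), (z, 38, y)}

{(z, 35, b), (z, 35, c), (z, 35, t), (z, 35, w), (z, 35, y), (z, 38, b), (z, 38, c), (z, 38, t), (z, 38, w), (z, 38, y)}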